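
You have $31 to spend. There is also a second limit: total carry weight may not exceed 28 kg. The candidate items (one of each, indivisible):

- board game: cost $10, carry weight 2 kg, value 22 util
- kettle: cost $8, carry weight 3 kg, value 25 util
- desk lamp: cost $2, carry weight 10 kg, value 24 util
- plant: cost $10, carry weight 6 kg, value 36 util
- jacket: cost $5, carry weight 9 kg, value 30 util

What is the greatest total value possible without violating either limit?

Feasible sets respecting both limits:
- kettle+desk lamp+plant+jacket: cost 25, carry weight 28, value 115
- board game+desk lamp+plant+jacket: cost 27, carry weight 27, value 112
- board game+kettle+desk lamp+plant: cost 30, carry weight 21, value 107
- board game+kettle+desk lamp+jacket: cost 25, carry weight 24, value 101
Best: 115 util.

115 util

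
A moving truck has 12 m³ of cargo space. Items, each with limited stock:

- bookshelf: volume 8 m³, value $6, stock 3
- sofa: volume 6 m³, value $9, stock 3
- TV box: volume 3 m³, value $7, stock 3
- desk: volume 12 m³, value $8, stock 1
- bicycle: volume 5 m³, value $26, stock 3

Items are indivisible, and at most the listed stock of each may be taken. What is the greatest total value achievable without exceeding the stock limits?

$52

Best selections within volume 12 and stock limits:
- 2×bicycle: volume 10, value 52
- 2×TV box + 1×bicycle: volume 11, value 40
- 1×sofa + 1×bicycle: volume 11, value 35
Best: $52.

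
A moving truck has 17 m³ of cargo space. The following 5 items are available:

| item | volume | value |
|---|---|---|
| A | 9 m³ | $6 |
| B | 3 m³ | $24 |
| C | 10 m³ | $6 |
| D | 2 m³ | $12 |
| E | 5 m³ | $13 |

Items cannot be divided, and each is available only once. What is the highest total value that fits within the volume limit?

$49

This is a 0/1 knapsack; check combinations near the capacity.
- B+D+E: volume 3+2+5=10, value 24+12+13=49
- A+B+E: volume 9+3+5=17, value 6+24+13=43
- A+B+D: volume 9+3+2=14, value 6+24+12=42
Best: $49.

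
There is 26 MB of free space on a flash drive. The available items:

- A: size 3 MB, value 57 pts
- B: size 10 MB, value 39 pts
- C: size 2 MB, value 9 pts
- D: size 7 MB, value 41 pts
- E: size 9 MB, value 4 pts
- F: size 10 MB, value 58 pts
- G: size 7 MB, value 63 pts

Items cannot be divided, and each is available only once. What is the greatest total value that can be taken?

187 pts

This is a 0/1 knapsack; check combinations near the capacity.
- A+C+F+G: size 3+2+10+7=22, value 57+9+58+63=187
- A+F+G: size 3+10+7=20, value 57+58+63=178
- C+D+F+G: size 2+7+10+7=26, value 9+41+58+63=171
- A+C+D+G: size 3+2+7+7=19, value 57+9+41+63=170
- A+B+C+G: size 3+10+2+7=22, value 57+39+9+63=168
Best: 187 pts.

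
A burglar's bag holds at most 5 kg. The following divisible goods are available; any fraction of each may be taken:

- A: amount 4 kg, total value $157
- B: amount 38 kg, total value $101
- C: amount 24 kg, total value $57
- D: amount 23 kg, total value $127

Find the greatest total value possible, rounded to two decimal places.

Take in order of value per unit:
- A (157/4 per unit): all 4 → value 157, running total 157.00
- D (127/23 per unit): 1 of 23 → value 1×127/23 = 5.5217, running total 162.52
Total 162.52.

162.52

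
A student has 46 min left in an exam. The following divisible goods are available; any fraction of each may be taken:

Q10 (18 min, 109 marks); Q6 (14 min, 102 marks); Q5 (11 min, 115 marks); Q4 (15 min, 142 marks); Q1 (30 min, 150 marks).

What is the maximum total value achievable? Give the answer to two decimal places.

395.33

Take in order of value per unit:
- Q5 (115/11 per unit): all 11 → value 115, running total 115.00
- Q4 (142/15 per unit): all 15 → value 142, running total 257.00
- Q6 (102/14 per unit): all 14 → value 102, running total 359.00
- Q10 (109/18 per unit): 6 of 18 → value 6×109/18 = 36.3333, running total 395.33
Total 395.33.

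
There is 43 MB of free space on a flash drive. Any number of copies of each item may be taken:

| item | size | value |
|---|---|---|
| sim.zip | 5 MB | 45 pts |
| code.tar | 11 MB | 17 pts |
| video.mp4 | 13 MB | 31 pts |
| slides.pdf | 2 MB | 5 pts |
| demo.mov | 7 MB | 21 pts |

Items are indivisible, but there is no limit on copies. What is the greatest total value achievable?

365 pts

Best value-per-unit is sim.zip at 45/5; filling with it alone gives 8×45 = 360.
Optimal mix: 8×sim.zip + 1×slides.pdf → size 42, value 365.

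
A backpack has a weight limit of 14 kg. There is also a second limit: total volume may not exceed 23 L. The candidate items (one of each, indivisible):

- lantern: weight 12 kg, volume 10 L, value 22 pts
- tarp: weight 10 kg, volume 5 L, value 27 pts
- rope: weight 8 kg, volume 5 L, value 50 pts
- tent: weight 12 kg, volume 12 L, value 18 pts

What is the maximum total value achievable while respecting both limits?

Feasible sets respecting both limits:
- rope: weight 8, volume 5, value 50
- tarp: weight 10, volume 5, value 27
- lantern: weight 12, volume 10, value 22
- tent: weight 12, volume 12, value 18
Best: 50 pts.

50 pts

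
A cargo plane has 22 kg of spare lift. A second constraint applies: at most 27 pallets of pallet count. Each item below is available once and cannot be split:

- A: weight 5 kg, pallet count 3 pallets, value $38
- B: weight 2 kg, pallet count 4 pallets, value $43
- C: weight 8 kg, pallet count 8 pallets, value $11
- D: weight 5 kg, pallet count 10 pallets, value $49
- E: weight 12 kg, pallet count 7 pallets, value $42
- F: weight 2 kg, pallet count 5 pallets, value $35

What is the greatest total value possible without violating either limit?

$169

Feasible sets respecting both limits:
- B+D+E+F: weight 21, pallet count 26, value 169
- A+B+D+F: weight 14, pallet count 22, value 165
- A+B+E+F: weight 21, pallet count 19, value 158
Best: $169.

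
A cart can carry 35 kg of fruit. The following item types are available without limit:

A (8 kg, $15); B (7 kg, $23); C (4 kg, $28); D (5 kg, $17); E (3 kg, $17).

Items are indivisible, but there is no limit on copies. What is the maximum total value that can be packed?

$241

Best value-per-unit is C at 28/4; filling with it alone gives 8×28 = 224.
Optimal mix: 8×C + 1×E → weight 35, value 241.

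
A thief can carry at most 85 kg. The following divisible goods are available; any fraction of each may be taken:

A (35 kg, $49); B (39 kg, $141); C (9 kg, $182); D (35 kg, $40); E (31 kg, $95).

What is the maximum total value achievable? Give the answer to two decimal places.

426.40

Take in order of value per unit:
- C (182/9 per unit): all 9 → value 182, running total 182.00
- B (141/39 per unit): all 39 → value 141, running total 323.00
- E (95/31 per unit): all 31 → value 95, running total 418.00
- A (49/35 per unit): 6 of 35 → value 6×49/35 = 8.4000, running total 426.40
Total 426.40.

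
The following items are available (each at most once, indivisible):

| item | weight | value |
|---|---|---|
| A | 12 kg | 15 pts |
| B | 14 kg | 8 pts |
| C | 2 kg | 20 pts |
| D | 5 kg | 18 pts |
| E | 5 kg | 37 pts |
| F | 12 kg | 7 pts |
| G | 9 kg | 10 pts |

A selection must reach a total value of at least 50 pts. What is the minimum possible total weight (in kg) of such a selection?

7

Subsets with value ≥ 50, sorted by total weight:
- C+E: weight 7, value 57
- D+E: weight 10, value 55
Minimum weight: 7 kg.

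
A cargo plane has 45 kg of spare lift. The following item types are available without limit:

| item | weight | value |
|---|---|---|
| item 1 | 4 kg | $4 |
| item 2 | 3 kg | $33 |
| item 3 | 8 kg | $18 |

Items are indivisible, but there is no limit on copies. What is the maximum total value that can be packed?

$495

Best value-per-unit is item 2 at 33/3, and filling with it alone uses weight 15×3=45. No mix of the others beats 15×33 = 495.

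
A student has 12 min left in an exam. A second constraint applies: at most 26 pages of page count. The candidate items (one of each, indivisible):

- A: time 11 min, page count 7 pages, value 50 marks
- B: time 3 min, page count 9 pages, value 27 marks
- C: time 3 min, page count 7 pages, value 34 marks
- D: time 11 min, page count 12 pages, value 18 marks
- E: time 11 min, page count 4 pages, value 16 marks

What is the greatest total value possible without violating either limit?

61 marks

Feasible sets respecting both limits:
- B+C: time 6, page count 16, value 61
- A: time 11, page count 7, value 50
- C: time 3, page count 7, value 34
- B: time 3, page count 9, value 27
Best: 61 marks.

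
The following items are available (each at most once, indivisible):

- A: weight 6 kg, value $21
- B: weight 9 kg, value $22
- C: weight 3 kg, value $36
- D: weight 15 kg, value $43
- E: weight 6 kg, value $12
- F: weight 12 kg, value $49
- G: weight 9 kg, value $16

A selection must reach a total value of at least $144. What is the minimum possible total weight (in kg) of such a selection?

Subsets with value ≥ 144, sorted by total weight:
- A+C+D+F: weight 36, value 149
- B+C+D+F: weight 39, value 150
- A+B+C+F+G: weight 39, value 144
- C+D+F+G: weight 39, value 144
Minimum weight: 36 kg.

36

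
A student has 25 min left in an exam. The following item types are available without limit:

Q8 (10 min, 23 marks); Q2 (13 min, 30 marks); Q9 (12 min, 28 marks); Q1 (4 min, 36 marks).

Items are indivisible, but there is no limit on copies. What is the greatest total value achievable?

Best value-per-unit is Q1 at 36/4, and filling with it alone uses time 6×4=24. No mix of the others beats 6×36 = 216.

216 marks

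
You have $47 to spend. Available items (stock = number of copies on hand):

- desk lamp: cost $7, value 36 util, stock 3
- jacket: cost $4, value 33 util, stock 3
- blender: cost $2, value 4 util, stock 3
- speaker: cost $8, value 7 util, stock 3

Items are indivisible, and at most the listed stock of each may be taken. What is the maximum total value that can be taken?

Best selections within cost 47 and stock limits:
- 3×desk lamp + 3×jacket + 3×blender + 1×speaker: cost 47, value 226
- 3×desk lamp + 3×jacket + 2×blender + 1×speaker: cost 45, value 222
- 3×desk lamp + 3×jacket + 3×blender: cost 39, value 219
- 3×desk lamp + 3×jacket + 1×blender + 1×speaker: cost 43, value 218
Best: 226 util.

226 util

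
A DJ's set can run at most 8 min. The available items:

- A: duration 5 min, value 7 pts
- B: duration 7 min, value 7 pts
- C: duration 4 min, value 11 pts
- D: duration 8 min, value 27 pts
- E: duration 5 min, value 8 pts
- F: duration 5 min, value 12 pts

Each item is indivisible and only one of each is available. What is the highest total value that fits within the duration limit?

Check high-value combinations within 8 min:
- D: duration 8, value 27
- F: duration 5, value 12
- C: duration 4, value 11
- E: duration 5, value 8
- A: duration 5, value 7
Best: 27 pts.

27 pts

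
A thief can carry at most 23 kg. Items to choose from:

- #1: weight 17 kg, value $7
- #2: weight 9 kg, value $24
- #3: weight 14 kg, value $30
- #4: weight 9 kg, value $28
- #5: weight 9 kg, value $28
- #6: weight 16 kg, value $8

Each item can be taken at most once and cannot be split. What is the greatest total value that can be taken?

Check high-value combinations within 23 kg:
- #3+#4: weight 14+9=23, value 30+28=58
- #3+#5: weight 14+9=23, value 30+28=58
- #4+#5: weight 9+9=18, value 28+28=56
- #2+#3: weight 9+14=23, value 24+30=54
Best: $58.

$58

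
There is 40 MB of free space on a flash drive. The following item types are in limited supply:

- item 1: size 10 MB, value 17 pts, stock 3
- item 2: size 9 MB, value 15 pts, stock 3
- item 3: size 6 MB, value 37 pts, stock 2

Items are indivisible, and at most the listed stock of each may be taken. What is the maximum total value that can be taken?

Top feasible selections:
- 1×item 1 + 2×item 2 + 2×item 3: size 40, value 121
- 3×item 2 + 2×item 3: size 39, value 119
- 2×item 1 + 2×item 3: size 32, value 108
- 1×item 1 + 1×item 2 + 2×item 3: size 31, value 106
Best: 121 pts.

121 pts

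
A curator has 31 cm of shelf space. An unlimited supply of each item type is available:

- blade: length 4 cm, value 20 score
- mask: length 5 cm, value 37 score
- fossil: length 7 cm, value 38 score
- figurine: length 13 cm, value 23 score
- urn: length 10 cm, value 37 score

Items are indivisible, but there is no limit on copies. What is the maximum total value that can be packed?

Best value-per-unit is mask at 37/5, and filling with it alone uses length 6×5=30. No mix of the others beats 6×37 = 222.

222 score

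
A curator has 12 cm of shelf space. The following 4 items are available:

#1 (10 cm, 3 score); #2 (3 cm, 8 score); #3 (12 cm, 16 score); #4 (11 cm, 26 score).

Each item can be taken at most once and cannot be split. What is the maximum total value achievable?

Check high-value combinations within 12 cm:
- #4: length 11, value 26
- #3: length 12, value 16
- #2: length 3, value 8
Best: 26 score.

26 score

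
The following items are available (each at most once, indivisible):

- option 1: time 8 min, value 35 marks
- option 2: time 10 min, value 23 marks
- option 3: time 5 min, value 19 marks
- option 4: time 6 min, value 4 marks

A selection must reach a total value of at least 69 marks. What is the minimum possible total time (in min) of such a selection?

Subsets with value ≥ 69, sorted by total time:
- option 1+option 2+option 3: time 23, value 77
- option 1+option 2+option 3+option 4: time 29, value 81
Minimum time: 23 min.

23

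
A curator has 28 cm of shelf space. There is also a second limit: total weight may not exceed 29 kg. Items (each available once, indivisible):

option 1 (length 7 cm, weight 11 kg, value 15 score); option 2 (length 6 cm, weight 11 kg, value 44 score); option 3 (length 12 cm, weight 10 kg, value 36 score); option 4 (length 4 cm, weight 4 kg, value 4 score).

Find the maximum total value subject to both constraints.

Feasible sets respecting both limits:
- option 2+option 3+option 4: length 22, weight 25, value 84
- option 2+option 3: length 18, weight 21, value 80
- option 1+option 2+option 4: length 17, weight 26, value 63
- option 1+option 2: length 13, weight 22, value 59
Best: 84 score.

84 score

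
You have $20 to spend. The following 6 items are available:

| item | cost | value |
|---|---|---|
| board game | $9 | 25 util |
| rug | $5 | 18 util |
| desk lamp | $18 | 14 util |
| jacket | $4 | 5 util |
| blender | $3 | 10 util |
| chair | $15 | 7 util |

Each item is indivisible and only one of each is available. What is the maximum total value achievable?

53 util

Check high-value combinations within $20:
- board game+rug+blender: cost 9+5+3=17, value 25+18+10=53
- board game+rug+jacket: cost 9+5+4=18, value 25+18+5=48
- board game+rug: cost 9+5=14, value 25+18=43
Best: 53 util.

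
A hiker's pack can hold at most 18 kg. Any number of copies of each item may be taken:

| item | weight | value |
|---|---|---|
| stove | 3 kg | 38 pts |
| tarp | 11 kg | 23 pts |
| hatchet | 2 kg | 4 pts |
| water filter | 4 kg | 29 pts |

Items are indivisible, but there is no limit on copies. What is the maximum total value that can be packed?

228 pts

Best value-per-unit is stove at 38/3, and filling with it alone uses weight 6×3=18. No mix of the others beats 6×38 = 228.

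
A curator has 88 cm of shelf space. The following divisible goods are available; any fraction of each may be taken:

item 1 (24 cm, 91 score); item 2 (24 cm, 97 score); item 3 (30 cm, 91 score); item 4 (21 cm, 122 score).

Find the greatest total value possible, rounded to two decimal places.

Take in order of value per unit:
- item 4 (122/21 per unit): all 21 → value 122, running total 122.00
- item 2 (97/24 per unit): all 24 → value 97, running total 219.00
- item 1 (91/24 per unit): all 24 → value 91, running total 310.00
- item 3 (91/30 per unit): 19 of 30 → value 19×91/30 = 57.6333, running total 367.63
Total 367.63.

367.63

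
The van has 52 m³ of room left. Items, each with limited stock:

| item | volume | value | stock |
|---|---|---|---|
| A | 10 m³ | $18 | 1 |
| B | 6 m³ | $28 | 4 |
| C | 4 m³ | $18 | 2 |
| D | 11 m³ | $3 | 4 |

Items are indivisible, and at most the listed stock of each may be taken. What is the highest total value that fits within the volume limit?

$166

Best selections within volume 52 and stock limits:
- 1×A + 4×B + 2×C: volume 42, value 166
- 4×B + 2×C + 1×D: volume 43, value 151
- 1×A + 4×B + 1×C + 1×D: volume 49, value 151
- 4×B + 2×C: volume 32, value 148
Best: $166.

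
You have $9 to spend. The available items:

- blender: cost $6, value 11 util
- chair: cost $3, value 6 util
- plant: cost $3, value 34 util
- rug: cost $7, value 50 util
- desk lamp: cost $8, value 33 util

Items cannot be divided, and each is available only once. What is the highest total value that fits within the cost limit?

50 util

Check high-value combinations within $9:
- rug: cost 7, value 50
- blender+plant: cost 6+3=9, value 11+34=45
- chair+plant: cost 3+3=6, value 6+34=40
- plant: cost 3, value 34
Best: 50 util.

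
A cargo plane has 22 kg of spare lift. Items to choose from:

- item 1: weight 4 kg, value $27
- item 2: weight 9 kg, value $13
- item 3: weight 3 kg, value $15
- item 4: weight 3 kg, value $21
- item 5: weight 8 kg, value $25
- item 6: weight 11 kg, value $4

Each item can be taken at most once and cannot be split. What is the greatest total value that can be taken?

$88

Check high-value combinations within 22 kg:
- item 1+item 3+item 4+item 5: weight 4+3+3+8=18, value 27+15+21+25=88
- item 1+item 2+item 3+item 4: weight 4+9+3+3=19, value 27+13+15+21=76
- item 1+item 4+item 5: weight 4+3+8=15, value 27+21+25=73
- item 1+item 3+item 5: weight 4+3+8=15, value 27+15+25=67
- item 1+item 3+item 4+item 6: weight 4+3+3+11=21, value 27+15+21+4=67
Best: $88.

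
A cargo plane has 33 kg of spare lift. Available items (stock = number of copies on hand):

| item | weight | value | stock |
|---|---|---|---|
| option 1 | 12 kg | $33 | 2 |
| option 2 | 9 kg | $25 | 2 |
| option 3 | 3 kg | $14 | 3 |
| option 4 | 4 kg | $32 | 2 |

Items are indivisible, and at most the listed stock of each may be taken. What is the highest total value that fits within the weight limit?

$142

Best selections within weight 33 and stock limits:
- 2×option 2 + 2×option 3 + 2×option 4: weight 32, value 142
- 1×option 1 + 3×option 3 + 2×option 4: weight 29, value 139
- 1×option 1 + 1×option 2 + 1×option 3 + 2×option 4: weight 32, value 136
- 1×option 2 + 3×option 3 + 2×option 4: weight 26, value 131
Best: $142.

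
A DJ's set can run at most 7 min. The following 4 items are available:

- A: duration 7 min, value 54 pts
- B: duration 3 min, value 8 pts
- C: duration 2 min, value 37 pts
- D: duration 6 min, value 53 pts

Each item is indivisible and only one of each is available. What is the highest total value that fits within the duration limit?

54 pts

Check high-value combinations within 7 min:
- A: duration 7, value 54
- D: duration 6, value 53
- B+C: duration 3+2=5, value 8+37=45
Best: 54 pts.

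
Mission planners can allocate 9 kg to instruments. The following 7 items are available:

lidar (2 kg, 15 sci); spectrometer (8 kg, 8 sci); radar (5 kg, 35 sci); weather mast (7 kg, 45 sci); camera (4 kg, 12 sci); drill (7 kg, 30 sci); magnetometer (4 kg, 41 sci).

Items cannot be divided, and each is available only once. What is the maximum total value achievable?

76 sci

Check high-value combinations within 9 kg:
- radar+magnetometer: mass 5+4=9, value 35+41=76
- lidar+weather mast: mass 2+7=9, value 15+45=60
- lidar+magnetometer: mass 2+4=6, value 15+41=56
Best: 76 sci.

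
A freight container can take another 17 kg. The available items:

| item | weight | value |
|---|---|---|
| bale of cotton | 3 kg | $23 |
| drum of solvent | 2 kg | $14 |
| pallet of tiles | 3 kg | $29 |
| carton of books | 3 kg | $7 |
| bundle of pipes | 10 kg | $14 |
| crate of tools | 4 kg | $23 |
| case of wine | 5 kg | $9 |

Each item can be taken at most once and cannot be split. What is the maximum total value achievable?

$98

Check high-value combinations within 17 kg:
- bale of cotton+drum of solvent+pallet of tiles+crate of tools+case of wine: weight 3+2+3+4+5=17, value 23+14+29+23+9=98
- bale of cotton+drum of solvent+pallet of tiles+carton of books+crate of tools: weight 3+2+3+3+4=15, value 23+14+29+7+23=96
- bale of cotton+drum of solvent+pallet of tiles+crate of tools: weight 3+2+3+4=12, value 23+14+29+23=89
- bale of cotton+pallet of tiles+crate of tools+case of wine: weight 3+3+4+5=15, value 23+29+23+9=84
- bale of cotton+pallet of tiles+carton of books+crate of tools: weight 3+3+3+4=13, value 23+29+7+23=82
Best: $98.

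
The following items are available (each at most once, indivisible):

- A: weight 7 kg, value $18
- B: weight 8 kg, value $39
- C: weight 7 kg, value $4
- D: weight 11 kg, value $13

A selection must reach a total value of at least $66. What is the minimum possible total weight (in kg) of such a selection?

Subsets with value ≥ 66, sorted by total weight:
- A+B+D: weight 26, value 70
- A+B+C+D: weight 33, value 74
Minimum weight: 26 kg.

26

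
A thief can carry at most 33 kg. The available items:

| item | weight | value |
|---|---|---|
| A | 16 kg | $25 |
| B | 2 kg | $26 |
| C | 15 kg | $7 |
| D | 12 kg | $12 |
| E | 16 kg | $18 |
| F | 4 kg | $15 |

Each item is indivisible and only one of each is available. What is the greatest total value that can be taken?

Check high-value combinations within 33 kg:
- A+B+F: weight 16+2+4=22, value 25+26+15=66
- A+B+D: weight 16+2+12=30, value 25+26+12=63
- B+C+D+F: weight 2+15+12+4=33, value 26+7+12+15=60
Best: $66.

$66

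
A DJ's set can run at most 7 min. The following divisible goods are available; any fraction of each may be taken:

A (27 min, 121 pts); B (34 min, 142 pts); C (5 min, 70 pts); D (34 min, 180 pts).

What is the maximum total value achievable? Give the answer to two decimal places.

80.59

Take in order of value per unit:
- C (70/5 per unit): all 5 → value 70, running total 70.00
- D (180/34 per unit): 2 of 34 → value 2×180/34 = 10.5882, running total 80.59
Total 80.59.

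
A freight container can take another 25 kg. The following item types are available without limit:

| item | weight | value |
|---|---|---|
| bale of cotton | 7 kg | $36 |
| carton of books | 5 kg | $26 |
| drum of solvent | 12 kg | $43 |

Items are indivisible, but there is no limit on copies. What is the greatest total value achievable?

$130

Best value-per-unit is carton of books at 26/5, and filling with it alone uses weight 5×5=25. No mix of the others beats 5×26 = 130.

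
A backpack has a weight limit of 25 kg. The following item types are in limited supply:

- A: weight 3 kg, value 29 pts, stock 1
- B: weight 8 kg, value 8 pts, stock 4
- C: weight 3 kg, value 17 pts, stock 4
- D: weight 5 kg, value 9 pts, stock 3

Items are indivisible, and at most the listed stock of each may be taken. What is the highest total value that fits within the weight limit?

Top feasible selections:
- 1×A + 4×C + 2×D: weight 25, value 115
- 1×A + 4×C + 1×D: weight 20, value 106
- 1×A + 1×B + 4×C: weight 23, value 105
Best: 115 pts.

115 pts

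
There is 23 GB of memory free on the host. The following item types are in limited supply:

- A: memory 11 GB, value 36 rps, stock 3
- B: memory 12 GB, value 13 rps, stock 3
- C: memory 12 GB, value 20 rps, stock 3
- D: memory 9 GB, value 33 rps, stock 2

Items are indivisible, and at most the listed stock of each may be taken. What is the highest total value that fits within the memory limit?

72 rps

Best selections within memory 23 and stock limits:
- 2×A: memory 22, value 72
- 1×A + 1×D: memory 20, value 69
- 2×D: memory 18, value 66
- 1×A + 1×C: memory 23, value 56
Best: 72 rps.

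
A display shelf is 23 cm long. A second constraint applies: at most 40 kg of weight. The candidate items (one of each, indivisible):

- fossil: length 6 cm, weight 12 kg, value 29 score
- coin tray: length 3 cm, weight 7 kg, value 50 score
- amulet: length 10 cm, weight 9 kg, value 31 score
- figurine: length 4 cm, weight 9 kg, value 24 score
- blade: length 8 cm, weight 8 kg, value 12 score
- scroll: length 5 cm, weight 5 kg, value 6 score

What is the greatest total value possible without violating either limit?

134 score

Feasible sets respecting both limits:
- fossil+coin tray+amulet+figurine: length 23, weight 37, value 134
- fossil+coin tray+figurine+blade: length 21, weight 36, value 115
- coin tray+amulet+figurine+scroll: length 22, weight 30, value 111
- fossil+coin tray+amulet: length 19, weight 28, value 110
Best: 134 score.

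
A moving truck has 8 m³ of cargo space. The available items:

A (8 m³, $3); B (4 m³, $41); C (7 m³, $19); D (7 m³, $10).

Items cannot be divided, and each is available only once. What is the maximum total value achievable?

$41

Check high-value combinations within 8 m³:
- B: volume 4, value 41
- C: volume 7, value 19
- D: volume 7, value 10
- A: volume 8, value 3
Best: $41.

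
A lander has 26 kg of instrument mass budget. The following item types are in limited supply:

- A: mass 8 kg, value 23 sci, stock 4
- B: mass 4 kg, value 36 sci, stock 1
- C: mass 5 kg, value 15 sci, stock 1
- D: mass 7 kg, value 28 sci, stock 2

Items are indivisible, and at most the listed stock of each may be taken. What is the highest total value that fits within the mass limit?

115 sci

Top feasible selections:
- 1×A + 1×B + 2×D: mass 26, value 115
- 1×B + 1×C + 2×D: mass 23, value 107
Best: 115 sci.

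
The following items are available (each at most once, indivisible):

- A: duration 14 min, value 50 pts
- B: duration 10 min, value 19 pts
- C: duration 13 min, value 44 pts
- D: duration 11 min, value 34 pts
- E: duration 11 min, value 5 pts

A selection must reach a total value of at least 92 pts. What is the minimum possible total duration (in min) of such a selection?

Subsets with value ≥ 92, sorted by total duration:
- A+C: duration 27, value 94
- B+C+D: duration 34, value 97
- A+B+D: duration 35, value 103
Minimum duration: 27 min.

27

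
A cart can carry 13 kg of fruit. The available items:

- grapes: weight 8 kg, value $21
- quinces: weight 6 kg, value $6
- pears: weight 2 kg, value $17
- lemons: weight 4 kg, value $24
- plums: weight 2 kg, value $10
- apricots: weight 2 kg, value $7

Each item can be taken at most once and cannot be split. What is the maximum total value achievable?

$58

Check high-value combinations within 13 kg:
- pears+lemons+plums+apricots: weight 2+4+2+2=10, value 17+24+10+7=58
- pears+lemons+plums: weight 2+4+2=8, value 17+24+10=51
- pears+lemons+apricots: weight 2+4+2=8, value 17+24+7=48
Best: $58.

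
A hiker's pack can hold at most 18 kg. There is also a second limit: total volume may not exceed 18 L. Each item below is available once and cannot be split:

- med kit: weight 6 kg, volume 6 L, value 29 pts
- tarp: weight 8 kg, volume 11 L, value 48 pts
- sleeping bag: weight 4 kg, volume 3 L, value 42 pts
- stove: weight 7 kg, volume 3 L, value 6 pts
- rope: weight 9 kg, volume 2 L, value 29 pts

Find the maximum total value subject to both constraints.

Feasible sets respecting both limits:
- tarp+sleeping bag: weight 12, volume 14, value 90
- med kit+tarp: weight 14, volume 17, value 77
- med kit+sleeping bag+stove: weight 17, volume 12, value 77
- tarp+rope: weight 17, volume 13, value 77
Best: 90 pts.

90 pts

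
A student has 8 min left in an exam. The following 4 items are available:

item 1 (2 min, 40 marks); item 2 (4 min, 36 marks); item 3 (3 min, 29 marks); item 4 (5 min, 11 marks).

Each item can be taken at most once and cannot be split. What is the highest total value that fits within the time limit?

76 marks

This is a 0/1 knapsack; check combinations near the capacity.
- item 1+item 2: time 2+4=6, value 40+36=76
- item 1+item 3: time 2+3=5, value 40+29=69
- item 2+item 3: time 4+3=7, value 36+29=65
- item 1+item 4: time 2+5=7, value 40+11=51
- item 1: time 2, value 40
Best: 76 marks.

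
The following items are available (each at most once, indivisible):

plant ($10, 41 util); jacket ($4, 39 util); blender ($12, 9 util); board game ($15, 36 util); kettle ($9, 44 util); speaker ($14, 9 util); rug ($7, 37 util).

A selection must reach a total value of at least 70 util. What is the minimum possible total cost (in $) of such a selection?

11

Subsets with value ≥ 70, sorted by total cost:
- jacket+rug: cost 11, value 76
- jacket+kettle: cost 13, value 83
Minimum cost: 11 $.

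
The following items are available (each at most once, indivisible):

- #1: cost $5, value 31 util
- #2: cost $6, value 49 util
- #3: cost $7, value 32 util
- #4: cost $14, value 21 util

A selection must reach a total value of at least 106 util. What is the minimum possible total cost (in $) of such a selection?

Subsets with value ≥ 106, sorted by total cost:
- #1+#2+#3: cost 18, value 112
- #1+#2+#3+#4: cost 32, value 133
Minimum cost: 18 $.

18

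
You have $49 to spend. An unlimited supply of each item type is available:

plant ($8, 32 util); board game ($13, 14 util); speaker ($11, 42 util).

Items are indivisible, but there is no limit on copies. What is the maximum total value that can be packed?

192 util

Best value-per-unit is plant at 32/8, and filling with it alone uses cost 6×8=48. No mix of the others beats 6×32 = 192.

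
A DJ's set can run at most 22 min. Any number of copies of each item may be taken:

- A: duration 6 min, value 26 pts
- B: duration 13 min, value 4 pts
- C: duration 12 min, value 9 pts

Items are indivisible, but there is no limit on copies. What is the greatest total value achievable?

Best value-per-unit is A at 26/6, and filling with it alone uses duration 3×6=18. No mix of the others beats 3×26 = 78.

78 pts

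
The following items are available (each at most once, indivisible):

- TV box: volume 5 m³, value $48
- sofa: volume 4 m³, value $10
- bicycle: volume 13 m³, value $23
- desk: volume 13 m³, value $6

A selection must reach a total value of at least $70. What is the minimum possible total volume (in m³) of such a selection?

18

Subsets with value ≥ 70, sorted by total volume:
- TV box+bicycle: volume 18, value 71
- TV box+sofa+bicycle: volume 22, value 81
- TV box+bicycle+desk: volume 31, value 77
- TV box+sofa+bicycle+desk: volume 35, value 87
Minimum volume: 18 m³.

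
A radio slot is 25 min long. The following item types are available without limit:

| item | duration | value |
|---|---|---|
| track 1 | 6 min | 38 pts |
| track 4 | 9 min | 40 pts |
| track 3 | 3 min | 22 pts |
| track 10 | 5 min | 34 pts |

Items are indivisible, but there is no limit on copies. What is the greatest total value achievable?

Best value-per-unit is track 3 at 22/3; filling with it alone gives 8×22 = 176.
Optimal mix: 5×track 3 + 2×track 10 → duration 25, value 178.

178 pts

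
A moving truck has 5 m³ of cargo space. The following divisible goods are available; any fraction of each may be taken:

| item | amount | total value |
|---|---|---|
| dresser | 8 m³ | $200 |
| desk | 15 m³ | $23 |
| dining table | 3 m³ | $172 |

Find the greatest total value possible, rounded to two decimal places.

222.00

Take in order of value per unit:
- dining table (172/3 per unit): all 3 → value 172, running total 172.00
- dresser (200/8 per unit): 2 of 8 → value 2×200/8 = 50.0000, running total 222.00
Total 222.00.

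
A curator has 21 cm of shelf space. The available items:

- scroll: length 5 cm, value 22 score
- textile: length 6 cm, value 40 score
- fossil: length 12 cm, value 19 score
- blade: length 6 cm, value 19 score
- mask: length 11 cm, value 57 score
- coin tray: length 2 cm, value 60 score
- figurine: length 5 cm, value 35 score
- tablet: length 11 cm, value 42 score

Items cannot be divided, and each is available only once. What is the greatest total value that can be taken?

Check high-value combinations within 21 cm:
- scroll+textile+coin tray+figurine: length 5+6+2+5=18, value 22+40+60+35=157
- textile+mask+coin tray: length 6+11+2=19, value 40+57+60=157
- textile+blade+coin tray+figurine: length 6+6+2+5=19, value 40+19+60+35=154
- mask+coin tray+figurine: length 11+2+5=18, value 57+60+35=152
Best: 157 score.

157 score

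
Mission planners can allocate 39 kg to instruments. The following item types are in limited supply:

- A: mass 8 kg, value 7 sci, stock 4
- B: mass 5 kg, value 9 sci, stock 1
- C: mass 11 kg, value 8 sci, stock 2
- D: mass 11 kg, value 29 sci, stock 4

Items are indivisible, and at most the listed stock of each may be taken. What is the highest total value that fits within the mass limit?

Top feasible selections:
- 1×B + 3×D: mass 38, value 96
- 3×D: mass 33, value 87
Best: 96 sci.

96 sci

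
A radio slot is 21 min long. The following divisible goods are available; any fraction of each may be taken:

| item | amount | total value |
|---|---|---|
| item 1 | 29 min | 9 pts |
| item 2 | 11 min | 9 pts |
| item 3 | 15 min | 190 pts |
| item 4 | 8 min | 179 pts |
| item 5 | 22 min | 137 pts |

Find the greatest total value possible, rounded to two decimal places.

Take in order of value per unit:
- item 4 (179/8 per unit): all 8 → value 179, running total 179.00
- item 3 (190/15 per unit): 13 of 15 → value 13×190/15 = 164.6667, running total 343.67
Total 343.67.

343.67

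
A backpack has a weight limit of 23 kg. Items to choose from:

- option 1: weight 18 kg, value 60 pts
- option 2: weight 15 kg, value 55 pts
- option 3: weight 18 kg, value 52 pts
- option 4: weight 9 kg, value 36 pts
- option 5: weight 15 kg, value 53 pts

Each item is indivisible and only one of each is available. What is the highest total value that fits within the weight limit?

60 pts

Check high-value combinations within 23 kg:
- option 1: weight 18, value 60
- option 2: weight 15, value 55
- option 5: weight 15, value 53
Best: 60 pts.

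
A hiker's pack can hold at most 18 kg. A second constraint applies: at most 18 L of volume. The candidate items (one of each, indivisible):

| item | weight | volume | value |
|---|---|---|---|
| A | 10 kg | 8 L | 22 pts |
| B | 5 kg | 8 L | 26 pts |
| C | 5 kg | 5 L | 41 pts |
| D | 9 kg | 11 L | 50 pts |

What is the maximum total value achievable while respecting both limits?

91 pts

Feasible sets respecting both limits:
- C+D: weight 14, volume 16, value 91
- B+C: weight 10, volume 13, value 67
- A+C: weight 15, volume 13, value 63
Best: 91 pts.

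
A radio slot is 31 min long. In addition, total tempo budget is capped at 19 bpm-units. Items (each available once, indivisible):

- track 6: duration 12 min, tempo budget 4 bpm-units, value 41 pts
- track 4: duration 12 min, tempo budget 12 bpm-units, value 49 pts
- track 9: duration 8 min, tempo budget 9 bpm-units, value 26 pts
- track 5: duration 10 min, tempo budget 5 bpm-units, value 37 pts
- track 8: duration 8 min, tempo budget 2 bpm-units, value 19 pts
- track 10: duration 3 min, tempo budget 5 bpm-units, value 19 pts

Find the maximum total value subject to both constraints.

Feasible sets respecting both limits:
- track 4+track 5+track 8: duration 30, tempo budget 19, value 105
- track 6+track 9+track 5: duration 30, tempo budget 18, value 104
- track 6+track 5+track 8: duration 30, tempo budget 11, value 97
- track 6+track 5+track 10: duration 25, tempo budget 14, value 97
Best: 105 pts.

105 pts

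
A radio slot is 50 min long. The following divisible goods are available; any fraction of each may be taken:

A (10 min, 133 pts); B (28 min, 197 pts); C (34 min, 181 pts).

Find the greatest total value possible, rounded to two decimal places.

393.88

Take in order of value per unit:
- A (133/10 per unit): all 10 → value 133, running total 133.00
- B (197/28 per unit): all 28 → value 197, running total 330.00
- C (181/34 per unit): 12 of 34 → value 12×181/34 = 63.8824, running total 393.88
Total 393.88.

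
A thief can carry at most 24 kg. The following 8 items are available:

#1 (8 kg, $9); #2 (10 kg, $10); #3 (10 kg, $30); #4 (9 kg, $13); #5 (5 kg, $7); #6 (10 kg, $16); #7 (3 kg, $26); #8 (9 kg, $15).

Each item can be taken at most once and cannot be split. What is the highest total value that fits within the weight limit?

This is a 0/1 knapsack; check combinations near the capacity.
- #3+#6+#7: weight 10+10+3=23, value 30+16+26=72
- #3+#7+#8: weight 10+3+9=22, value 30+26+15=71
- #3+#4+#7: weight 10+9+3=22, value 30+13+26=69
- #2+#3+#7: weight 10+10+3=23, value 10+30+26=66
- #1+#3+#7: weight 8+10+3=21, value 9+30+26=65
Best: $72.

$72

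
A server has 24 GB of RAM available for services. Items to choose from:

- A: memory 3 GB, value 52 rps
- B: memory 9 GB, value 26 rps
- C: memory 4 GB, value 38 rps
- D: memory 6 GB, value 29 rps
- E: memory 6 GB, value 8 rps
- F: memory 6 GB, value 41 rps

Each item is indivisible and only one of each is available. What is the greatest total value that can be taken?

160 rps

This is a 0/1 knapsack; check combinations near the capacity.
- A+C+D+F: memory 3+4+6+6=19, value 52+38+29+41=160
- A+B+C+F: memory 3+9+4+6=22, value 52+26+38+41=157
- A+B+D+F: memory 3+9+6+6=24, value 52+26+29+41=148
Best: 160 rps.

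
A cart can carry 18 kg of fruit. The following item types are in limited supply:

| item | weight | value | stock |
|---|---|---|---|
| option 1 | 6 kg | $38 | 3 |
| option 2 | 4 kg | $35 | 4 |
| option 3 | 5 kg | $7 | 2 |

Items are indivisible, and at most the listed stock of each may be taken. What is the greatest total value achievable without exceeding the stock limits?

$143

Best selections within weight 18 and stock limits:
- 1×option 1 + 3×option 2: weight 18, value 143
- 4×option 2: weight 16, value 140
- 3×option 1: weight 18, value 114
- 3×option 2 + 1×option 3: weight 17, value 112
Best: $143.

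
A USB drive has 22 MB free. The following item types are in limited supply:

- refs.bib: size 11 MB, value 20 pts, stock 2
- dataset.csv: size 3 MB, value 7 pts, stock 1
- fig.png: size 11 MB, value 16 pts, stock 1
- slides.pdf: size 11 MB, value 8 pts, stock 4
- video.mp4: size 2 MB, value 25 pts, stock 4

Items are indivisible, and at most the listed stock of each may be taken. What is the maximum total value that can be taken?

Top feasible selections:
- 1×refs.bib + 1×dataset.csv + 4×video.mp4: size 22, value 127
- 1×dataset.csv + 1×fig.png + 4×video.mp4: size 22, value 123
- 1×refs.bib + 4×video.mp4: size 19, value 120
- 1×fig.png + 4×video.mp4: size 19, value 116
Best: 127 pts.

127 pts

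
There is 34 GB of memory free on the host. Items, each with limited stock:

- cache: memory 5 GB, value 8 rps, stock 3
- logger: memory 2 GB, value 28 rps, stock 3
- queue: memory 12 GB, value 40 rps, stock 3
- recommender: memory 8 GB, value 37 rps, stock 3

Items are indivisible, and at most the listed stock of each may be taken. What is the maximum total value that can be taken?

Top feasible selections:
- 3×logger + 1×queue + 2×recommender: memory 34, value 198
- 3×logger + 3×recommender: memory 30, value 195
- 1×cache + 2×logger + 3×recommender: memory 33, value 175
- 2×cache + 3×logger + 2×recommender: memory 32, value 174
Best: 198 rps.

198 rps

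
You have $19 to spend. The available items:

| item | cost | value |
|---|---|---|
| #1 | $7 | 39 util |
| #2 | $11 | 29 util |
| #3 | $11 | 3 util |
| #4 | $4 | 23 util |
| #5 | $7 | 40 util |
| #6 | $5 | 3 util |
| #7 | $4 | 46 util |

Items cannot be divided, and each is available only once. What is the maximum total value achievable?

Check high-value combinations within $19:
- #1+#5+#7: cost 7+7+4=18, value 39+40+46=125
- #4+#5+#7: cost 4+7+4=15, value 23+40+46=109
- #1+#4+#7: cost 7+4+4=15, value 39+23+46=108
- #1+#4+#5: cost 7+4+7=18, value 39+23+40=102
Best: 125 util.

125 util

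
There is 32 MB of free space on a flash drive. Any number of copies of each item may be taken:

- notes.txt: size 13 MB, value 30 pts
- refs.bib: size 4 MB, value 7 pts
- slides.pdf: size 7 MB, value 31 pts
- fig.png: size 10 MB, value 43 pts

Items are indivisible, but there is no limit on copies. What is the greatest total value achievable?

Best value-per-unit is slides.pdf at 31/7; filling with it alone gives 4×31 = 124.
Optimal mix: 3×slides.pdf + 1×fig.png → size 31, value 136.

136 pts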